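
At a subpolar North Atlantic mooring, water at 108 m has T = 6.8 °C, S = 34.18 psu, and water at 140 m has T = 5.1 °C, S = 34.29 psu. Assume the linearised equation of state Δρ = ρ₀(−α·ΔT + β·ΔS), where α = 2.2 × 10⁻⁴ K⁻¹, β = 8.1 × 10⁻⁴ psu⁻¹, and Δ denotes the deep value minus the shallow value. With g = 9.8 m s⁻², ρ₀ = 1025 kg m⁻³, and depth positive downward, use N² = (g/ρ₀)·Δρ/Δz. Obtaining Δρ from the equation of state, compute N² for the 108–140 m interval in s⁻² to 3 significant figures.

ΔT = -1.7 K, ΔS = +0.11 psu (deep − shallow).
Δρ/ρ₀ = −αΔT + βΔS = 3.74 × 10⁻⁴ + 8.91 × 10⁻⁵ = 4.631 × 10⁻⁴, so Δρ ≈ 0.4747 kg m⁻³.
N² = (g/ρ₀)·Δρ/Δz = g·(Δρ/ρ₀)/Δz = 9.8 × 4.631 × 10⁻⁴ / 32 = 1.4182 × 10⁻⁴ s⁻² ≈ 1.42 × 10⁻⁴ s⁻².

1.42 × 10⁻⁴ s⁻²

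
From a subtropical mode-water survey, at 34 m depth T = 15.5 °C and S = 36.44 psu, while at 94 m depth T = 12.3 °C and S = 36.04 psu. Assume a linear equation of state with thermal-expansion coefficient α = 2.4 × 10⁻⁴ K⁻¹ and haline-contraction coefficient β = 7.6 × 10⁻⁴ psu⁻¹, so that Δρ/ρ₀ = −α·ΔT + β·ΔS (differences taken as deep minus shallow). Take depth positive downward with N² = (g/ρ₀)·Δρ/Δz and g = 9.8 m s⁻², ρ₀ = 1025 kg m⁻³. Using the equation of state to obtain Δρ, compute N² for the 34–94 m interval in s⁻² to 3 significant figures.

ΔT = -3.2 K, ΔS = -0.40 psu (deep − shallow).
Δρ/ρ₀ = −αΔT + βΔS = 7.68 × 10⁻⁴ − 3.04 × 10⁻⁴ = 4.64 × 10⁻⁴, so Δρ ≈ 0.4756 kg m⁻³.
N² = (g/ρ₀)·Δρ/Δz = g·(Δρ/ρ₀)/Δz = 9.8 × 4.64 × 10⁻⁴ / 60 = 7.5787 × 10⁻⁵ s⁻² ≈ 7.58 × 10⁻⁵ s⁻².

7.58 × 10⁻⁵ s⁻²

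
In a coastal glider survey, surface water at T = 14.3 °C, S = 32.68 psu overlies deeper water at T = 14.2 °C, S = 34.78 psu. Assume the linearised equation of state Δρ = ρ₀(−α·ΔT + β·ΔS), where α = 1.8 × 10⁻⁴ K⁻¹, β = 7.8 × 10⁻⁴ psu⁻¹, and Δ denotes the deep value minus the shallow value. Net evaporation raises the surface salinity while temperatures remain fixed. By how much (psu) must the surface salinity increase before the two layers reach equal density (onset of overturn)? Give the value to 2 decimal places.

2.12 psu

Neutral buoyancy requires −α(T_deep − T_surf) + β(S_deep − S_surf′) = 0.
S_surf′ = S_deep − (α/β)·ΔT = 34.78 − (1.8 × 10⁻⁴/7.8 × 10⁻⁴)·(-0.1) = 34.8031 psu.
Increase required: 34.8031 − 32.68 = 2.1231 psu.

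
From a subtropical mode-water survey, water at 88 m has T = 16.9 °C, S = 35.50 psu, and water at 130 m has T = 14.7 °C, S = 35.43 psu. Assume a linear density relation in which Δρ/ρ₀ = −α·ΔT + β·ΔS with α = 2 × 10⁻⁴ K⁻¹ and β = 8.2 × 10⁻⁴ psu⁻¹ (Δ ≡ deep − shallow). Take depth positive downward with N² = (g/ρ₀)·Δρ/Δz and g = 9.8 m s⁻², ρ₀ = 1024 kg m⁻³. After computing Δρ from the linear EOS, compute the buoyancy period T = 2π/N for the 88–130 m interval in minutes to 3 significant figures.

11.1 min

ΔT = -2.2 K, ΔS = -0.07 psu (deep − shallow).
Δρ/ρ₀ = −αΔT + βΔS = 4.40 × 10⁻⁴ − 5.74 × 10⁻⁵ = 3.826 × 10⁻⁴, so Δρ ≈ 0.3918 kg m⁻³.
N² = (g/ρ₀)·Δρ/Δz = g·(Δρ/ρ₀)/Δz = 9.8 × 3.826 × 10⁻⁴ / 42 = 8.9273 × 10⁻⁵ s⁻².
N = √(8.9273 × 10⁻⁵) = 9.4484 × 10⁻³ rad s⁻¹ → T = 2π/N = 665.00 s = 11.083 min ≈ 11.1 min.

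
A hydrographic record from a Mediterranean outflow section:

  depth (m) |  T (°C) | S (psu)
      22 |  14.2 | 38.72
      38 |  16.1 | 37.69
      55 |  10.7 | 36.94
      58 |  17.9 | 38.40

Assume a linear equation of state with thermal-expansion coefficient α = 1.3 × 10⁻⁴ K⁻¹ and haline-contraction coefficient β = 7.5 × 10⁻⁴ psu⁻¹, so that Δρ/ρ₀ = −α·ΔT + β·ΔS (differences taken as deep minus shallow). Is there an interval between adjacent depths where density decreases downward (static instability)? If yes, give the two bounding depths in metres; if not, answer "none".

Evaluate Δρ/ρ₀ = −αΔT + βΔS across each adjacent pair:
  22–38 m: −αΔT+βΔS = −(1.3 × 10⁻⁴)(+1.9)+(7.5 × 10⁻⁴)(-1.03) = -1.0 × 10⁻³ → UNSTABLE
  38–55 m: −αΔT+βΔS = −(1.3 × 10⁻⁴)(-5.4)+(7.5 × 10⁻⁴)(-0.75) = 1.4 × 10⁻⁴ → stable
  55–58 m: −αΔT+βΔS = −(1.3 × 10⁻⁴)(+7.2)+(7.5 × 10⁻⁴)(+1.46) = 1.6 × 10⁻⁴ → stable
The 22–38 m interval has Δρ < 0: lighter water underlies denser water.

22–38 m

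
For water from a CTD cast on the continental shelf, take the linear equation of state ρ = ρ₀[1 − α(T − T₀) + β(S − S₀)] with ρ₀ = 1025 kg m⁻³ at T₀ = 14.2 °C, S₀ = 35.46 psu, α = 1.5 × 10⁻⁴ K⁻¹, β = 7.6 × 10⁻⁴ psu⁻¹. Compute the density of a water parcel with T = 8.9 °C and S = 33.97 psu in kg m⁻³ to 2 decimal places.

1024.65 kg m⁻³

T − T₀ = -5.3 K, S − S₀ = -1.49 psu.
Bracket = 1 − α·(-5.3) + β·(-1.49) = 1 + (-3.374 × 10⁻⁴) = 0.9996626.
ρ = 1025 × 0.9996626 = 1024.65 kg m⁻³.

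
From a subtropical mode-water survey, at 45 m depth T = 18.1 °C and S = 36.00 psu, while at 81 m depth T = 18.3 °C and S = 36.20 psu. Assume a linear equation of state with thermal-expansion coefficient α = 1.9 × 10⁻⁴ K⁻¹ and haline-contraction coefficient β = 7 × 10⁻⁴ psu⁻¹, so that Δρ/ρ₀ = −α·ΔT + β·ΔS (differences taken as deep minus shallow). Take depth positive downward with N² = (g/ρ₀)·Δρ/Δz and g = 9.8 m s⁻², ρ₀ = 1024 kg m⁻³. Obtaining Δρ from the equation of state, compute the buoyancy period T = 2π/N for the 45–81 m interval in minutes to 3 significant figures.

ΔT = +0.2 K, ΔS = +0.20 psu (deep − shallow).
Δρ/ρ₀ = −αΔT + βΔS = -3.80 × 10⁻⁵ + 1.40 × 10⁻⁴ = 1.02 × 10⁻⁴, so Δρ ≈ 0.1044 kg m⁻³.
N² = (g/ρ₀)·Δρ/Δz = g·(Δρ/ρ₀)/Δz = 9.8 × 1.02 × 10⁻⁴ / 36 = 2.7767 × 10⁻⁵ s⁻².
N = √(2.7767 × 10⁻⁵) = 5.2694 × 10⁻³ rad s⁻¹ → T = 2π/N = 1.1924 × 10³ s = 19.873 min ≈ 19.9 min.

19.9 min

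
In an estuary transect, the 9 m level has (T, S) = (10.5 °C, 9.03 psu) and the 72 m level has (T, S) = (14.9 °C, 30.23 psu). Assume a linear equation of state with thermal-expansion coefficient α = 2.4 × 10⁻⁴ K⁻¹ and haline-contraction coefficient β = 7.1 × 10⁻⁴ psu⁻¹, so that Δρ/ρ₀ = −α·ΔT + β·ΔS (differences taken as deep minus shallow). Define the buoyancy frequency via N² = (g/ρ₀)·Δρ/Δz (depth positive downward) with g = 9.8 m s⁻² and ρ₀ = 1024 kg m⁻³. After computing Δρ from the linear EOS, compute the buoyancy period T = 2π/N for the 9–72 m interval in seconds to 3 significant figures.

135 s

ΔT = +4.4 K, ΔS = +21.20 psu (deep − shallow).
Δρ/ρ₀ = −αΔT + βΔS = -1.056 × 10⁻³ + 0.015052 = 0.013996, so Δρ ≈ 14.33 kg m⁻³.
N² = (g/ρ₀)·Δρ/Δz = g·(Δρ/ρ₀)/Δz = 9.8 × 0.013996 / 63 = 2.1772 × 10⁻³ s⁻².
N = √(2.1772 × 10⁻³) = 0.046660 rad s⁻¹ → T = 2π/N = 134.66 s ≈ 135 s.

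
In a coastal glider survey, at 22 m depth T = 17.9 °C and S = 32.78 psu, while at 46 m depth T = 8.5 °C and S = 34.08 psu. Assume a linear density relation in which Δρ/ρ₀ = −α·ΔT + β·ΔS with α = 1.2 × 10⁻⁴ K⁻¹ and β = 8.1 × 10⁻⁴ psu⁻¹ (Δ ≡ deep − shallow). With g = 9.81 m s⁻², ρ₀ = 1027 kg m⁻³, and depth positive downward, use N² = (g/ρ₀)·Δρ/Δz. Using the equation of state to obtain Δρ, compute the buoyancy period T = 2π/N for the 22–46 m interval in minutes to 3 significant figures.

ΔT = -9.4 K, ΔS = +1.30 psu (deep − shallow).
Δρ/ρ₀ = −αΔT + βΔS = 1.128 × 10⁻³ + 1.053 × 10⁻³ = 2.181 × 10⁻³, so Δρ ≈ 2.240 kg m⁻³.
N² = (g/ρ₀)·Δρ/Δz = g·(Δρ/ρ₀)/Δz = 9.81 × 2.181 × 10⁻³ / 24 = 8.9148 × 10⁻⁴ s⁻².
N = √(8.9148 × 10⁻⁴) = 0.029858 rad s⁻¹ → T = 2π/N = 210.44 s = 3.5073 min ≈ 3.51 min.

3.51 min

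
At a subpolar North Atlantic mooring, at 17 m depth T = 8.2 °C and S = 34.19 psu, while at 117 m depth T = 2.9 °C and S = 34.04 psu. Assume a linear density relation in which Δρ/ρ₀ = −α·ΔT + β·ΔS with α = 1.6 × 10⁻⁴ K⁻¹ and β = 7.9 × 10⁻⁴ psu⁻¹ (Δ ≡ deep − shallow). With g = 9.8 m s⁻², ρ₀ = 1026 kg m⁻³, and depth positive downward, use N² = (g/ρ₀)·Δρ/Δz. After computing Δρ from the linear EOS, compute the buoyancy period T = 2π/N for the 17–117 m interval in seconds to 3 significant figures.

743 s

ΔT = -5.3 K, ΔS = -0.15 psu (deep − shallow).
Δρ/ρ₀ = −αΔT + βΔS = 8.48 × 10⁻⁴ − 1.185 × 10⁻⁴ = 7.295 × 10⁻⁴, so Δρ ≈ 0.7485 kg m⁻³.
N² = (g/ρ₀)·Δρ/Δz = g·(Δρ/ρ₀)/Δz = 9.8 × 7.295 × 10⁻⁴ / 100 = 7.1491 × 10⁻⁵ s⁻².
N = √(7.1491 × 10⁻⁵) = 8.4552 × 10⁻³ rad s⁻¹ → T = 2π/N = 743.11 s ≈ 743 s.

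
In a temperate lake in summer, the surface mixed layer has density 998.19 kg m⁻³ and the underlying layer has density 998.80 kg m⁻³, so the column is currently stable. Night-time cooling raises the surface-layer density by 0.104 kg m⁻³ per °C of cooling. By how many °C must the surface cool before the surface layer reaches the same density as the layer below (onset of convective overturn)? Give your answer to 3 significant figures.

5.87 °C

Density deficit of the surface layer: 998.80 − 998.19 = 0.61 kg m⁻³.
Required change = 0.61 / 0.104 = 5.87 °C.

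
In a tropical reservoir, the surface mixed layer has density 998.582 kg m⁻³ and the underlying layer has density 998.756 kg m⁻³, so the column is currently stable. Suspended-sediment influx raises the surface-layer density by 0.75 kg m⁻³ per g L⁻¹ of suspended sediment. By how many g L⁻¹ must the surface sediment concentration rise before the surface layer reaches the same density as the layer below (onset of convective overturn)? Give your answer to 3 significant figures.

0.232 g L⁻¹

Density deficit of the surface layer: 998.756 − 998.582 = 0.174 kg m⁻³.
Required change = 0.174 / 0.75 = 0.232 g L⁻¹.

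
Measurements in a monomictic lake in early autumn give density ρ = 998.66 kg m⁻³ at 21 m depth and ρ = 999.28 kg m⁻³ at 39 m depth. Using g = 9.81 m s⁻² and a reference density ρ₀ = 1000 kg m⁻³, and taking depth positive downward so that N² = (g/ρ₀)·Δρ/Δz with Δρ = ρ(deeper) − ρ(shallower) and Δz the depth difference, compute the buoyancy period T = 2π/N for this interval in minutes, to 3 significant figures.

Δρ = 999.28 − 998.66 = 0.62 kg m⁻³ over Δz = 39 − 21 = 18 m.
N² = (9.81/1000) × (0.62/18) = 3.3790 × 10⁻⁴ s⁻².
N = √(3.3790 × 10⁻⁴) = 0.018382 rad s⁻¹, so T = 2π/N = 341.81 s = 5.6968 min ≈ 5.70 min.

5.70 min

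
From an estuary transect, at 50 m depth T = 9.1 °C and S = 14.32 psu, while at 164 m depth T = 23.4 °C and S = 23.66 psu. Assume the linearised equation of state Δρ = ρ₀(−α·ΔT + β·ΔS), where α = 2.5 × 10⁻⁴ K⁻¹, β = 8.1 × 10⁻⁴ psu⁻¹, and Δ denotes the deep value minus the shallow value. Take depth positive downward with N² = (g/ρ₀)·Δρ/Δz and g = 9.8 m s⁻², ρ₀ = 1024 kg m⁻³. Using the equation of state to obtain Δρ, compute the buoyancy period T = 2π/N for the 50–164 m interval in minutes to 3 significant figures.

ΔT = +14.3 K, ΔS = +9.34 psu (deep − shallow).
Δρ/ρ₀ = −αΔT + βΔS = -3.575 × 10⁻³ + 7.5654 × 10⁻³ = 3.9904 × 10⁻³, so Δρ ≈ 4.086 kg m⁻³.
N² = (g/ρ₀)·Δρ/Δz = g·(Δρ/ρ₀)/Δz = 9.8 × 3.9904 × 10⁻³ / 114 = 3.4303 × 10⁻⁴ s⁻².
N = √(3.4303 × 10⁻⁴) = 0.018521 rad s⁻¹ → T = 2π/N = 339.25 s = 5.6542 min ≈ 5.65 min.

5.65 min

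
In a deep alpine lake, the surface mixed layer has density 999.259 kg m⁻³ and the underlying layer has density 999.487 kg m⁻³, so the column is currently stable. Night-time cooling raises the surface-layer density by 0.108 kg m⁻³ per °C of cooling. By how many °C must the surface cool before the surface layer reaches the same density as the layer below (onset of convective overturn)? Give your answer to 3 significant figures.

2.11 °C

Density deficit of the surface layer: 999.487 − 999.259 = 0.228 kg m⁻³.
Required change = 0.228 / 0.108 = 2.11 °C.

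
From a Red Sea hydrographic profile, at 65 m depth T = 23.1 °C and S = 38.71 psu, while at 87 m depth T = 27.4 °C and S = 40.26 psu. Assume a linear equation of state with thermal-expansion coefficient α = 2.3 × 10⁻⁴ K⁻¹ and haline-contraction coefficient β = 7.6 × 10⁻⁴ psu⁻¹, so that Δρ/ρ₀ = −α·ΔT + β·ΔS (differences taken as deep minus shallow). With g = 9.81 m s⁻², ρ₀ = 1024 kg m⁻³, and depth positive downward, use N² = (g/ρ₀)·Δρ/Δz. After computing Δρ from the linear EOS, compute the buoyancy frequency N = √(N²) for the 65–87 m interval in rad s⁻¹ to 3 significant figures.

9.18 × 10⁻³ rad s⁻¹

ΔT = +4.3 K, ΔS = +1.55 psu (deep − shallow).
Δρ/ρ₀ = −αΔT + βΔS = -9.89 × 10⁻⁴ + 1.178 × 10⁻³ = 1.89 × 10⁻⁴, so Δρ ≈ 0.1935 kg m⁻³.
N² = (g/ρ₀)·Δρ/Δz = g·(Δρ/ρ₀)/Δz = 9.81 × 1.89 × 10⁻⁴ / 22 = 8.4277 × 10⁻⁵ s⁻².
N = √(8.4277 × 10⁻⁵) = 9.1803 × 10⁻³ rad s⁻¹ ≈ 9.18 × 10⁻³ rad s⁻¹.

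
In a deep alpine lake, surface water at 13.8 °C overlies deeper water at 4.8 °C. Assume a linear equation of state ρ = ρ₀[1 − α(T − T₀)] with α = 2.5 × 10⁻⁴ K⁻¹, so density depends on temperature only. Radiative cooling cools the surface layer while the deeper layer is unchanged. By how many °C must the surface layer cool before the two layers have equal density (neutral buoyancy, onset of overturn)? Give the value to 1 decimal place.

With temperature the only control, equal density requires T_surf′ = T_deep.
T_surf′ = 4.8 °C.
Cooling required: 13.8 − 4.8 = 9.0 °C.

9.0 °C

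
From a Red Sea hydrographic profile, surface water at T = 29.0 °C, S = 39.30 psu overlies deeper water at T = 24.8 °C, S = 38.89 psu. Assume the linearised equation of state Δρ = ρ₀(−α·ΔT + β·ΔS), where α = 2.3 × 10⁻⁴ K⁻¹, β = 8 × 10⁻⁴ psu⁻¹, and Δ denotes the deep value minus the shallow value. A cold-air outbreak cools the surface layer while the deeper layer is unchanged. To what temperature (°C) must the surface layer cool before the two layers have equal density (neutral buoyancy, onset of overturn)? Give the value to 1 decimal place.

26.2 °C

Neutral buoyancy requires Δρ = 0, i.e. −α(T_deep − T_surf′) + β(S_deep − S_surf) = 0.
T_surf′ = T_deep − (β/α)·ΔS = 24.8 − (8 × 10⁻⁴/2.3 × 10⁻⁴)·(-0.41) = 26.226 °C.
Cooling required: 29.0 − (26.226) = 2.774 °C.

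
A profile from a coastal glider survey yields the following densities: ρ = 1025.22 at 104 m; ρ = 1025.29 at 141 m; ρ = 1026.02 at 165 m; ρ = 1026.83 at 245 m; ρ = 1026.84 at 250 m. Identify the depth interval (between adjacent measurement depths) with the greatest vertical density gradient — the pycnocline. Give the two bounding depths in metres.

141–165 m

Compute the density gradient over each adjacent pair:
  104–141 m: Δρ/Δz = 0.07/37 = 1.9 × 10⁻³ kg m⁻⁴
  141–165 m: Δρ/Δz = 0.73/24 = 0.030 kg m⁻⁴
  165–245 m: Δρ/Δz = 0.81/80 = 0.010 kg m⁻⁴
  245–250 m: Δρ/Δz = 0.01/5 = 2.0 × 10⁻³ kg m⁻⁴
The largest gradient is in the 141–165 m interval — the pycnocline.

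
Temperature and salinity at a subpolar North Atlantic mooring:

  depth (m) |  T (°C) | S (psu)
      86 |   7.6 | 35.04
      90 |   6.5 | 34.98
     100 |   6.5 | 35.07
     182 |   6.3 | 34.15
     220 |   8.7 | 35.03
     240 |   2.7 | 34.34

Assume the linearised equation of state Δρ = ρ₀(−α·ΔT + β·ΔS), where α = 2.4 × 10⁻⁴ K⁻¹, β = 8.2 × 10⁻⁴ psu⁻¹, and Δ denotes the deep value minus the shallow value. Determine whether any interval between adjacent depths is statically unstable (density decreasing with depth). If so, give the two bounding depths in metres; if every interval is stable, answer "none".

Evaluate Δρ/ρ₀ = −αΔT + βΔS across each adjacent pair:
  86–90 m: −αΔT+βΔS = −(2.4 × 10⁻⁴)(-1.1)+(8.2 × 10⁻⁴)(-0.06) = 2.1 × 10⁻⁴ → stable
  90–100 m: −αΔT+βΔS = −(2.4 × 10⁻⁴)(+0.0)+(8.2 × 10⁻⁴)(+0.09) = 7.4 × 10⁻⁵ → stable
  100–182 m: −αΔT+βΔS = −(2.4 × 10⁻⁴)(-0.2)+(8.2 × 10⁻⁴)(-0.92) = -7.1 × 10⁻⁴ → UNSTABLE
  182–220 m: −αΔT+βΔS = −(2.4 × 10⁻⁴)(+2.4)+(8.2 × 10⁻⁴)(+0.88) = 1.5 × 10⁻⁴ → stable
  220–240 m: −αΔT+βΔS = −(2.4 × 10⁻⁴)(-6.0)+(8.2 × 10⁻⁴)(-0.69) = 8.7 × 10⁻⁴ → stable
The 100–182 m interval has Δρ < 0: lighter water underlies denser water.

100–182 m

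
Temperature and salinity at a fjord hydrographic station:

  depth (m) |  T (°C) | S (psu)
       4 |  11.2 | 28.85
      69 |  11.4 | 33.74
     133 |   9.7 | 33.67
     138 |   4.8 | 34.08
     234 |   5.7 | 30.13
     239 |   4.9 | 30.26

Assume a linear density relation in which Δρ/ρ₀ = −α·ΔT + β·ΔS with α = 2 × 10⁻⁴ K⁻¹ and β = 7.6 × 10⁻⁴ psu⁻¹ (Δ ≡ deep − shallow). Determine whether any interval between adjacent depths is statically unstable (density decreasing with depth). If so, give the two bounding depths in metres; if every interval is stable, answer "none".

138–234 m

Evaluate Δρ/ρ₀ = −αΔT + βΔS across each adjacent pair:
  4–69 m: −αΔT+βΔS = −(2 × 10⁻⁴)(+0.2)+(7.6 × 10⁻⁴)(+4.89) = 3.7 × 10⁻³ → stable
  69–133 m: −αΔT+βΔS = −(2 × 10⁻⁴)(-1.7)+(7.6 × 10⁻⁴)(-0.07) = 2.9 × 10⁻⁴ → stable
  133–138 m: −αΔT+βΔS = −(2 × 10⁻⁴)(-4.9)+(7.6 × 10⁻⁴)(+0.41) = 1.3 × 10⁻³ → stable
  138–234 m: −αΔT+βΔS = −(2 × 10⁻⁴)(+0.9)+(7.6 × 10⁻⁴)(-3.95) = -3.2 × 10⁻³ → UNSTABLE
  234–239 m: −αΔT+βΔS = −(2 × 10⁻⁴)(-0.8)+(7.6 × 10⁻⁴)(+0.13) = 2.6 × 10⁻⁴ → stable
The 138–234 m interval has Δρ < 0: lighter water underlies denser water.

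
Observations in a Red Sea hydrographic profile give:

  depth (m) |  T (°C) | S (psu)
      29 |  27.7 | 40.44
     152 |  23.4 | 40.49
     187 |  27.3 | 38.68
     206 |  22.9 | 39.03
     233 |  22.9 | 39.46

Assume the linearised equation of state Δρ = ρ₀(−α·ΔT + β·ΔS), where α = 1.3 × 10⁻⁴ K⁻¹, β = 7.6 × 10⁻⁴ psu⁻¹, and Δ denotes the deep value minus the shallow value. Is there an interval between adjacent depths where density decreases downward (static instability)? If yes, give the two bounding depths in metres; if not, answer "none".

152–187 m

Evaluate Δρ/ρ₀ = −αΔT + βΔS across each adjacent pair:
  29–152 m: −αΔT+βΔS = −(1.3 × 10⁻⁴)(-4.3)+(7.6 × 10⁻⁴)(+0.05) = 6.0 × 10⁻⁴ → stable
  152–187 m: −αΔT+βΔS = −(1.3 × 10⁻⁴)(+3.9)+(7.6 × 10⁻⁴)(-1.81) = -1.9 × 10⁻³ → UNSTABLE
  187–206 m: −αΔT+βΔS = −(1.3 × 10⁻⁴)(-4.4)+(7.6 × 10⁻⁴)(+0.35) = 8.4 × 10⁻⁴ → stable
  206–233 m: −αΔT+βΔS = −(1.3 × 10⁻⁴)(+0.0)+(7.6 × 10⁻⁴)(+0.43) = 3.3 × 10⁻⁴ → stable
The 152–187 m interval has Δρ < 0: lighter water underlies denser water.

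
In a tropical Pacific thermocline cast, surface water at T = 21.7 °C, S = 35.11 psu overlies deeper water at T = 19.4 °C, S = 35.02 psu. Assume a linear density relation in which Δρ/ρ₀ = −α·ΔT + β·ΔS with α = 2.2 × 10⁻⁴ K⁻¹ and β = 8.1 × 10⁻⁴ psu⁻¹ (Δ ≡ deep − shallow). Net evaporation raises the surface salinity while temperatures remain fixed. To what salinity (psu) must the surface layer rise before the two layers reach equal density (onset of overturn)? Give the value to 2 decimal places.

35.64 psu

Neutral buoyancy requires −α(T_deep − T_surf) + β(S_deep − S_surf′) = 0.
S_surf′ = S_deep − (α/β)·ΔT = 35.02 − (2.2 × 10⁻⁴/8.1 × 10⁻⁴)·(-2.3) = 35.6447 psu.
Increase required: 35.6447 − 35.11 = 0.5347 psu.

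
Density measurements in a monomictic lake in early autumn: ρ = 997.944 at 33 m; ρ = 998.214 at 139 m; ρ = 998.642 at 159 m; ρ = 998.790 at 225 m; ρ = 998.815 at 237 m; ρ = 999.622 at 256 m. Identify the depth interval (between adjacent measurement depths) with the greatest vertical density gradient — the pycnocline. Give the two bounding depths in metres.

Compute the density gradient over each adjacent pair:
  33–139 m: Δρ/Δz = 0.270/106 = 2.5 × 10⁻³ kg m⁻⁴
  139–159 m: Δρ/Δz = 0.428/20 = 0.021 kg m⁻⁴
  159–225 m: Δρ/Δz = 0.148/66 = 2.2 × 10⁻³ kg m⁻⁴
  225–237 m: Δρ/Δz = 0.025/12 = 2.1 × 10⁻³ kg m⁻⁴
  237–256 m: Δρ/Δz = 0.807/19 = 0.042 kg m⁻⁴
The largest gradient is in the 237–256 m interval — the pycnocline.

237–256 m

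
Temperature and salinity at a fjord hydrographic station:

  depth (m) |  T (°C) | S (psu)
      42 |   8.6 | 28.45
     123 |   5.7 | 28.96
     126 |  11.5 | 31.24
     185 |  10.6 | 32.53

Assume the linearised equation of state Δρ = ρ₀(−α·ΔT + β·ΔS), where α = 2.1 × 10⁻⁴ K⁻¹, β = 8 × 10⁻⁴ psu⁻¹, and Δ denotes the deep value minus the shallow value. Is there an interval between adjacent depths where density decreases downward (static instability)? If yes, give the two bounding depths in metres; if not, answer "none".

Evaluate Δρ/ρ₀ = −αΔT + βΔS across each adjacent pair:
  42–123 m: −αΔT+βΔS = −(2.1 × 10⁻⁴)(-2.9)+(8 × 10⁻⁴)(+0.51) = 1.0 × 10⁻³ → stable
  123–126 m: −αΔT+βΔS = −(2.1 × 10⁻⁴)(+5.8)+(8 × 10⁻⁴)(+2.28) = 6.1 × 10⁻⁴ → stable
  126–185 m: −αΔT+βΔS = −(2.1 × 10⁻⁴)(-0.9)+(8 × 10⁻⁴)(+1.29) = 1.2 × 10⁻³ → stable
Every interval has Δρ > 0: the column is stably stratified throughout.

none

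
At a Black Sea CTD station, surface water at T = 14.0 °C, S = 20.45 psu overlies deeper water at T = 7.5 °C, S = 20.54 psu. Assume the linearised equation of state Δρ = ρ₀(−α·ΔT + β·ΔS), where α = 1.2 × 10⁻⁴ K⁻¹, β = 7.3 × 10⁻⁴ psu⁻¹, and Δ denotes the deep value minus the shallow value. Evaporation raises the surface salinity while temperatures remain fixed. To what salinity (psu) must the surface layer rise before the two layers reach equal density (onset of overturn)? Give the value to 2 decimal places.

Neutral buoyancy requires −α(T_deep − T_surf) + β(S_deep − S_surf′) = 0.
S_surf′ = S_deep − (α/β)·ΔT = 20.54 − (1.2 × 10⁻⁴/7.3 × 10⁻⁴)·(-6.5) = 21.6085 psu.
Increase required: 21.6085 − 20.45 = 1.1585 psu.

21.61 psu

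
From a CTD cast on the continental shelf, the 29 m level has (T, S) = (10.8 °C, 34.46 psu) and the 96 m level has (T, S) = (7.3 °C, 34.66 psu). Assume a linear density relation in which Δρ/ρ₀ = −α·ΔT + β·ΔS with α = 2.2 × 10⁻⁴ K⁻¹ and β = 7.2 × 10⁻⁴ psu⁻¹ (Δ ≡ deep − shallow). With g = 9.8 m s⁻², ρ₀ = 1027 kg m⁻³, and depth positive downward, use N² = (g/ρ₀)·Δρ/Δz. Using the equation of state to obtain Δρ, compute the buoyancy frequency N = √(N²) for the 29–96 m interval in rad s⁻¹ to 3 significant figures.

0.0116 rad s⁻¹

ΔT = -3.5 K, ΔS = +0.20 psu (deep − shallow).
Δρ/ρ₀ = −αΔT + βΔS = 7.70 × 10⁻⁴ + 1.44 × 10⁻⁴ = 9.14 × 10⁻⁴, so Δρ ≈ 0.9387 kg m⁻³.
N² = (g/ρ₀)·Δρ/Δz = g·(Δρ/ρ₀)/Δz = 9.8 × 9.14 × 10⁻⁴ / 67 = 1.3369 × 10⁻⁴ s⁻².
N = √(1.3369 × 10⁻⁴) = 0.011562 rad s⁻¹ ≈ 0.0116 rad s⁻¹.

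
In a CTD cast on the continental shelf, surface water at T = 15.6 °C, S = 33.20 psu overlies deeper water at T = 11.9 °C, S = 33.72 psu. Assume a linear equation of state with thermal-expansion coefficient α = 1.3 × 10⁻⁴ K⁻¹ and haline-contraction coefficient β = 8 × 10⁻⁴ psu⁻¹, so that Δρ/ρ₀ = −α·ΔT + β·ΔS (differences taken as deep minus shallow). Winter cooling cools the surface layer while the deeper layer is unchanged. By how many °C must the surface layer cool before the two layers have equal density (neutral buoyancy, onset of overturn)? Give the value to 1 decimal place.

6.9 °C

Neutral buoyancy requires Δρ = 0, i.e. −α(T_deep − T_surf′) + β(S_deep − S_surf) = 0.
T_surf′ = T_deep − (β/α)·ΔS = 11.9 − (8 × 10⁻⁴/1.3 × 10⁻⁴)·(+0.52) = 8.700 °C.
Cooling required: 15.6 − (8.700) = 6.900 °C.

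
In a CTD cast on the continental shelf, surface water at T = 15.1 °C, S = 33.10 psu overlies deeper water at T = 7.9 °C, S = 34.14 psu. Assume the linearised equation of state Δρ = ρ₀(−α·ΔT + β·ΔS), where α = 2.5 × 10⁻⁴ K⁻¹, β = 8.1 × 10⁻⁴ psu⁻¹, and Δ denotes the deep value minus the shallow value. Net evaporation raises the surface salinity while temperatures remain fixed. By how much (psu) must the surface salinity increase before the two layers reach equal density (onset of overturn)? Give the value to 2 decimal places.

3.26 psu

Neutral buoyancy requires −α(T_deep − T_surf) + β(S_deep − S_surf′) = 0.
S_surf′ = S_deep − (α/β)·ΔT = 34.14 − (2.5 × 10⁻⁴/8.1 × 10⁻⁴)·(-7.2) = 36.3622 psu.
Increase required: 36.3622 − 33.10 = 3.2622 psu.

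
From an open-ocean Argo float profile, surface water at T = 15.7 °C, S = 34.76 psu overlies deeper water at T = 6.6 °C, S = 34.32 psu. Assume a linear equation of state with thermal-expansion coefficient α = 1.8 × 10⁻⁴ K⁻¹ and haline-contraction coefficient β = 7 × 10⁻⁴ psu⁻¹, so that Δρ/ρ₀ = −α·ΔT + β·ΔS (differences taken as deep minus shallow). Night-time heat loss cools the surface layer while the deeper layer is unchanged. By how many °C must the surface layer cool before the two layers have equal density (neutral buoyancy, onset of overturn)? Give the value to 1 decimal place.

Neutral buoyancy requires Δρ = 0, i.e. −α(T_deep − T_surf′) + β(S_deep − S_surf) = 0.
T_surf′ = T_deep − (β/α)·ΔS = 6.6 − (7 × 10⁻⁴/1.8 × 10⁻⁴)·(-0.44) = 8.311 °C.
Cooling required: 15.7 − (8.311) = 7.389 °C.

7.4 °C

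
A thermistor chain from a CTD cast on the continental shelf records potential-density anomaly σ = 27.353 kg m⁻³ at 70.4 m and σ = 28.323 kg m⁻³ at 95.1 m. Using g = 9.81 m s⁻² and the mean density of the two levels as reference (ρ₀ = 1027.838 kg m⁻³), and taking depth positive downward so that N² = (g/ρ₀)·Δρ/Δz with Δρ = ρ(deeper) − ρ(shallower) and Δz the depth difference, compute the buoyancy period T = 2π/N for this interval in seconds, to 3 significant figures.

Δρ = 1028.323 − 1027.353 = 0.970 kg m⁻³ over Δz = 95.1 − 70.4 = 24.7 m.
N² = (9.81/1027.838) × (0.970/24.7) = 3.7482 × 10⁻⁴ s⁻².
N = √(3.7482 × 10⁻⁴) = 0.019360 rad s⁻¹, so T = 2π/N = 324.54 s ≈ 325 s.

325 s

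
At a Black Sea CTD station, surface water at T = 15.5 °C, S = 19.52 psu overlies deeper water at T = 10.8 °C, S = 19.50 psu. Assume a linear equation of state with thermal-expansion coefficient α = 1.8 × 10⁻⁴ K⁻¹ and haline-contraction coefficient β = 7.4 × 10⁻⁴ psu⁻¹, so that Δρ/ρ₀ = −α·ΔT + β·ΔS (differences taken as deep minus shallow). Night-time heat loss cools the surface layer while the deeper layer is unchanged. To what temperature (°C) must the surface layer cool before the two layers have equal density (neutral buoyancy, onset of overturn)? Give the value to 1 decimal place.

Neutral buoyancy requires Δρ = 0, i.e. −α(T_deep − T_surf′) + β(S_deep − S_surf) = 0.
T_surf′ = T_deep − (β/α)·ΔS = 10.8 − (7.4 × 10⁻⁴/1.8 × 10⁻⁴)·(-0.02) = 10.882 °C.
Cooling required: 15.5 − (10.882) = 4.618 °C.

10.9 °C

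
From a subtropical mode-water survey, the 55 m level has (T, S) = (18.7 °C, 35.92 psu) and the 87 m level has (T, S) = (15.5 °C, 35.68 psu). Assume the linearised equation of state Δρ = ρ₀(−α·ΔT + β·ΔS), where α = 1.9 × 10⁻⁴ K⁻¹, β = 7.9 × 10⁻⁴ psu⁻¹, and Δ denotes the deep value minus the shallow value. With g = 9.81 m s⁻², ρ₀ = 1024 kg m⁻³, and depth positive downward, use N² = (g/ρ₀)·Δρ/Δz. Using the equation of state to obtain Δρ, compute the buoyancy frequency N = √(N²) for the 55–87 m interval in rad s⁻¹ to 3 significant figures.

0.0113 rad s⁻¹

ΔT = -3.2 K, ΔS = -0.24 psu (deep − shallow).
Δρ/ρ₀ = −αΔT + βΔS = 6.08 × 10⁻⁴ − 1.896 × 10⁻⁴ = 4.184 × 10⁻⁴, so Δρ ≈ 0.4284 kg m⁻³.
N² = (g/ρ₀)·Δρ/Δz = g·(Δρ/ρ₀)/Δz = 9.81 × 4.184 × 10⁻⁴ / 32 = 1.2827 × 10⁻⁴ s⁻².
N = √(1.2827 × 10⁻⁴) = 0.011326 rad s⁻¹ ≈ 0.0113 rad s⁻¹.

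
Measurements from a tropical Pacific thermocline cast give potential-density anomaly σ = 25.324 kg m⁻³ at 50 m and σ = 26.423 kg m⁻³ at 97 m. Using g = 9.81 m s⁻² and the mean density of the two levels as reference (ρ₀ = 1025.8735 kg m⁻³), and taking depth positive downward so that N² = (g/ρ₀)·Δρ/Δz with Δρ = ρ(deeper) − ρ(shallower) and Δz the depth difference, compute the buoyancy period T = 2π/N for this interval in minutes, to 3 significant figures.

Δρ = 1026.423 − 1025.324 = 1.099 kg m⁻³ over Δz = 97 − 50 = 47 m.
N² = (9.81/1025.8735) × (1.099/47) = 2.2360 × 10⁻⁴ s⁻².
N = √(2.2360 × 10⁻⁴) = 0.014953 rad s⁻¹, so T = 2π/N = 420.20 s = 7.0033 min ≈ 7.00 min.

7.00 min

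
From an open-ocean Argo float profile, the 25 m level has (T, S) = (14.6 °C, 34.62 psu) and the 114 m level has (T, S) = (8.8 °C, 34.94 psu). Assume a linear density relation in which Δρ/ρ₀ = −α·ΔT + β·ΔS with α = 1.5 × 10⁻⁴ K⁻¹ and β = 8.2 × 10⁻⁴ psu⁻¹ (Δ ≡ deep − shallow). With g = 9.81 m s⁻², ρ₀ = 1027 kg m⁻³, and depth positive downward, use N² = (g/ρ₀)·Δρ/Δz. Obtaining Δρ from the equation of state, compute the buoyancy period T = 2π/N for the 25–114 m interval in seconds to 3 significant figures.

ΔT = -5.8 K, ΔS = +0.32 psu (deep − shallow).
Δρ/ρ₀ = −αΔT + βΔS = 8.70 × 10⁻⁴ + 2.624 × 10⁻⁴ = 1.1324 × 10⁻³, so Δρ ≈ 1.163 kg m⁻³.
N² = (g/ρ₀)·Δρ/Δz = g·(Δρ/ρ₀)/Δz = 9.81 × 1.1324 × 10⁻³ / 89 = 1.2482 × 10⁻⁴ s⁻².
N = √(1.2482 × 10⁻⁴) = 0.011172 rad s⁻¹ → T = 2π/N = 562.40 s ≈ 562 s.

562 s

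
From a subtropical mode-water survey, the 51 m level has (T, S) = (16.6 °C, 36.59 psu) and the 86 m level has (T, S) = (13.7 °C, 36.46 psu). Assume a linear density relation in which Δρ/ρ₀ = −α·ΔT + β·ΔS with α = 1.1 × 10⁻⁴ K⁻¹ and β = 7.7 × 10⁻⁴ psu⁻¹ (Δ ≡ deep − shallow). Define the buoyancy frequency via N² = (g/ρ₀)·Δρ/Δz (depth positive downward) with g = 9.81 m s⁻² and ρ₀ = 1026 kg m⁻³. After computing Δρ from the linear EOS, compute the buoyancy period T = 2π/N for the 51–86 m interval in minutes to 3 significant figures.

ΔT = -2.9 K, ΔS = -0.13 psu (deep − shallow).
Δρ/ρ₀ = −αΔT + βΔS = 3.19 × 10⁻⁴ − 1.001 × 10⁻⁴ = 2.189 × 10⁻⁴, so Δρ ≈ 0.2246 kg m⁻³.
N² = (g/ρ₀)·Δρ/Δz = g·(Δρ/ρ₀)/Δz = 9.81 × 2.189 × 10⁻⁴ / 35 = 6.1355 × 10⁻⁵ s⁻².
N = √(6.1355 × 10⁻⁵) = 7.8329 × 10⁻³ rad s⁻¹ → T = 2π/N = 802.15 s = 13.369 min ≈ 13.4 min.

13.4 min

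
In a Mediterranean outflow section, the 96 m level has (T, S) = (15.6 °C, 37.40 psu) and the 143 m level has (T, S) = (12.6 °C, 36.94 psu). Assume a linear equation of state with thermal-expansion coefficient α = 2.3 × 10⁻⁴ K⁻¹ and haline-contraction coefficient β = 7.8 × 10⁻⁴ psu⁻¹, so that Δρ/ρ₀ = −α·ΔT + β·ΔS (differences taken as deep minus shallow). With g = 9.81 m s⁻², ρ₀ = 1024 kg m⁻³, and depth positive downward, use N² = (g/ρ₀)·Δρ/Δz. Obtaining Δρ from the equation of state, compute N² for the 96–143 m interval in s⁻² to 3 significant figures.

ΔT = -3.0 K, ΔS = -0.46 psu (deep − shallow).
Δρ/ρ₀ = −αΔT + βΔS = 6.90 × 10⁻⁴ − 3.588 × 10⁻⁴ = 3.312 × 10⁻⁴, so Δρ ≈ 0.3391 kg m⁻³.
N² = (g/ρ₀)·Δρ/Δz = g·(Δρ/ρ₀)/Δz = 9.81 × 3.312 × 10⁻⁴ / 47 = 6.9129 × 10⁻⁵ s⁻² ≈ 6.91 × 10⁻⁵ s⁻².

6.91 × 10⁻⁵ s⁻²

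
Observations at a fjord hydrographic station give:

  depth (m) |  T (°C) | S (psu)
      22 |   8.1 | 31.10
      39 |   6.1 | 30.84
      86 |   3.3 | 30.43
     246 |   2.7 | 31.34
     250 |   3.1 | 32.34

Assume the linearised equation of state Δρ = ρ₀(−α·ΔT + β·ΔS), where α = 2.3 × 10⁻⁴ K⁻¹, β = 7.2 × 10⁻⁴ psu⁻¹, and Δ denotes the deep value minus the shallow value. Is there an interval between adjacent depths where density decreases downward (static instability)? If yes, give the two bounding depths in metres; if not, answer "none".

Evaluate Δρ/ρ₀ = −αΔT + βΔS across each adjacent pair:
  22–39 m: −αΔT+βΔS = −(2.3 × 10⁻⁴)(-2.0)+(7.2 × 10⁻⁴)(-0.26) = 2.7 × 10⁻⁴ → stable
  39–86 m: −αΔT+βΔS = −(2.3 × 10⁻⁴)(-2.8)+(7.2 × 10⁻⁴)(-0.41) = 3.5 × 10⁻⁴ → stable
  86–246 m: −αΔT+βΔS = −(2.3 × 10⁻⁴)(-0.6)+(7.2 × 10⁻⁴)(+0.91) = 7.9 × 10⁻⁴ → stable
  246–250 m: −αΔT+βΔS = −(2.3 × 10⁻⁴)(+0.4)+(7.2 × 10⁻⁴)(+1.00) = 6.3 × 10⁻⁴ → stable
Every interval has Δρ > 0: the column is stably stratified throughout.

none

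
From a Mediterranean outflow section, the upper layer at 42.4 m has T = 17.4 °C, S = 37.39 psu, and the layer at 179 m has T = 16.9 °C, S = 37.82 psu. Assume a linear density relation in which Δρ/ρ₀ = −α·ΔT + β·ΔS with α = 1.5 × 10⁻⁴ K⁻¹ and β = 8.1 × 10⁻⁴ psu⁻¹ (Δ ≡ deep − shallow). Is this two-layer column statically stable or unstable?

stable

ΔT = 16.9 − 17.4 = -0.5 K and ΔS = 37.82 − 37.39 = +0.43 psu (deep − shallow).
−αΔT = 7.50 × 10⁻⁵; βΔS = 3.483 × 10⁻⁴; sum Δρ/ρ₀ = 4.233 × 10⁻⁴.
Δρ/ρ₀ > 0, so Δρ > 0: deeper water is denser → statically stable.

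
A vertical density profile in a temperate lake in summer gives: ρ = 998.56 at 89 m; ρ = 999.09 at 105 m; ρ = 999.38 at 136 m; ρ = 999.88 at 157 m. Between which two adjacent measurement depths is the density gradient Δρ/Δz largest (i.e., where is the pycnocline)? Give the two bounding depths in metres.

89–105 m

Compute the density gradient over each adjacent pair:
  89–105 m: Δρ/Δz = 0.53/16 = 0.033 kg m⁻⁴
  105–136 m: Δρ/Δz = 0.29/31 = 9.4 × 10⁻³ kg m⁻⁴
  136–157 m: Δρ/Δz = 0.50/21 = 0.024 kg m⁻⁴
The largest gradient is in the 89–105 m interval — the pycnocline.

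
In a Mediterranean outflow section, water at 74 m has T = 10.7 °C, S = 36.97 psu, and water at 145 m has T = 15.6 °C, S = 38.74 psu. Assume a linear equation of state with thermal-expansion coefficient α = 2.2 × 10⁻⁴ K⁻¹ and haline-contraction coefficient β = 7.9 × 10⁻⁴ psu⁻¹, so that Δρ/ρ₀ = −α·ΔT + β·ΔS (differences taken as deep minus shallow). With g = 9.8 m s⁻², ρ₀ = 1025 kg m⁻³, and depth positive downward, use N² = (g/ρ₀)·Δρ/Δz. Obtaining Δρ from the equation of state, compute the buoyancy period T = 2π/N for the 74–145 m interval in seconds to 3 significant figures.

ΔT = +4.9 K, ΔS = +1.77 psu (deep − shallow).
Δρ/ρ₀ = −αΔT + βΔS = -1.078 × 10⁻³ + 1.3983 × 10⁻³ = 3.203 × 10⁻⁴, so Δρ ≈ 0.3283 kg m⁻³.
N² = (g/ρ₀)·Δρ/Δz = g·(Δρ/ρ₀)/Δz = 9.8 × 3.203 × 10⁻⁴ / 71 = 4.4210 × 10⁻⁵ s⁻².
N = √(4.4210 × 10⁻⁵) = 6.6491 × 10⁻³ rad s⁻¹ → T = 2π/N = 944.97 s ≈ 945 s.

945 s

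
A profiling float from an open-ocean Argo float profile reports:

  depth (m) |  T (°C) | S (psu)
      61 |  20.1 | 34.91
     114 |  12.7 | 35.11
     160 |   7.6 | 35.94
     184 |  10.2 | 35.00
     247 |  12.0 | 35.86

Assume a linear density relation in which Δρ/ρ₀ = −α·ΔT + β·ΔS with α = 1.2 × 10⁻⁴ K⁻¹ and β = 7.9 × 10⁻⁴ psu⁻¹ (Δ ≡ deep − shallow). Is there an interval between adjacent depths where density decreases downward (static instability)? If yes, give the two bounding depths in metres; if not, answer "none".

160–184 m

Evaluate Δρ/ρ₀ = −αΔT + βΔS across each adjacent pair:
  61–114 m: −αΔT+βΔS = −(1.2 × 10⁻⁴)(-7.4)+(7.9 × 10⁻⁴)(+0.20) = 1.0 × 10⁻³ → stable
  114–160 m: −αΔT+βΔS = −(1.2 × 10⁻⁴)(-5.1)+(7.9 × 10⁻⁴)(+0.83) = 1.3 × 10⁻³ → stable
  160–184 m: −αΔT+βΔS = −(1.2 × 10⁻⁴)(+2.6)+(7.9 × 10⁻⁴)(-0.94) = -1.1 × 10⁻³ → UNSTABLE
  184–247 m: −αΔT+βΔS = −(1.2 × 10⁻⁴)(+1.8)+(7.9 × 10⁻⁴)(+0.86) = 4.6 × 10⁻⁴ → stable
The 160–184 m interval has Δρ < 0: lighter water underlies denser water.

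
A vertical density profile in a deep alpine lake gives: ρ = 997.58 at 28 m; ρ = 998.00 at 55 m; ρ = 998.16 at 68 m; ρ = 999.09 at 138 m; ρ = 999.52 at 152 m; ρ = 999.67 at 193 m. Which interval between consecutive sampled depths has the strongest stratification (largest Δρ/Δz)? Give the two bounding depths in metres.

Compute the density gradient over each adjacent pair:
  28–55 m: Δρ/Δz = 0.42/27 = 0.016 kg m⁻⁴
  55–68 m: Δρ/Δz = 0.16/13 = 0.012 kg m⁻⁴
  68–138 m: Δρ/Δz = 0.93/70 = 0.013 kg m⁻⁴
  138–152 m: Δρ/Δz = 0.43/14 = 0.031 kg m⁻⁴
  152–193 m: Δρ/Δz = 0.15/41 = 3.7 × 10⁻³ kg m⁻⁴
The largest gradient is in the 138–152 m interval — the pycnocline.

138–152 m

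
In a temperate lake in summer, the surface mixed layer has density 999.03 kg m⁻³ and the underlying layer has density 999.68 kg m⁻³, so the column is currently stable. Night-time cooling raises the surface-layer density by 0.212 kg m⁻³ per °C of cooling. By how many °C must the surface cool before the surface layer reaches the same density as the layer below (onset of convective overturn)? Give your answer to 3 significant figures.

Density deficit of the surface layer: 999.68 − 999.03 = 0.65 kg m⁻³.
Required change = 0.65 / 0.212 = 3.07 °C.

3.07 °C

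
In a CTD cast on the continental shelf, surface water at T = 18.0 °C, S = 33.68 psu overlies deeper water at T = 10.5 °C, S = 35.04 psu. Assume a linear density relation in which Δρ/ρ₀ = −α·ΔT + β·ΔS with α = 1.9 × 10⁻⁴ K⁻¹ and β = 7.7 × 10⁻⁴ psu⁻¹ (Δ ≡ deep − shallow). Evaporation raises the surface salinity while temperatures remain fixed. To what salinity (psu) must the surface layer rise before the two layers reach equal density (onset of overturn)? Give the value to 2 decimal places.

36.89 psu

Neutral buoyancy requires −α(T_deep − T_surf) + β(S_deep − S_surf′) = 0.
S_surf′ = S_deep − (α/β)·ΔT = 35.04 − (1.9 × 10⁻⁴/7.7 × 10⁻⁴)·(-7.5) = 36.8906 psu.
Increase required: 36.8906 − 33.68 = 3.2106 psu.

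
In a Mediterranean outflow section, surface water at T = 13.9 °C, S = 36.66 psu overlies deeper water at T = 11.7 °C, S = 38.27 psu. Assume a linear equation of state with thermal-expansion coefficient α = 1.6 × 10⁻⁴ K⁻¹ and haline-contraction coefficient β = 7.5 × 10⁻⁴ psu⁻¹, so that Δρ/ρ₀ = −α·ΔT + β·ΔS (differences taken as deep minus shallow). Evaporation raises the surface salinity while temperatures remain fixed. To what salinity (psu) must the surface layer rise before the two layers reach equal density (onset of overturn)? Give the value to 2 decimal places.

Neutral buoyancy requires −α(T_deep − T_surf) + β(S_deep − S_surf′) = 0.
S_surf′ = S_deep − (α/β)·ΔT = 38.27 − (1.6 × 10⁻⁴/7.5 × 10⁻⁴)·(-2.2) = 38.7393 psu.
Increase required: 38.7393 − 36.66 = 2.0793 psu.

38.74 psu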